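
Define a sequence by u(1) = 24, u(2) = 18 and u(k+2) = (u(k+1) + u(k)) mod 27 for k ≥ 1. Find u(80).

21

u(1) = 24, u(2) = 18, u(3) = 15, u(4) = 6, u(5) = 21, u(6) = 0, u(7) = 21, u(8) = 21, u(9) = 15, u(10) = 9, u(11) = 24, u(12) = 6, u(13) = 3, u(14) = 9, u(15) = 12, u(16) = 21, u(17) = 6, u(18) = 0, u(19) = 6, u(20) = 6, u(21) = 12, u(22) = 18, u(23) = 3, u(24) = 21, u(25) = 24, u(26) = 18.
The sequence repeats with period 24.
(80 - 1) mod 24 = 7, so u(80) = u(8) = 21.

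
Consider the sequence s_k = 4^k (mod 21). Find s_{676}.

4

s_0 = 1; s_1 = 4; s_2 = 16; s_3 = 1.
Since s_3 = s_0 = 1, the sequence is periodic with period 3.
(676 - 0) mod 3 = 1, so s_{676} = s_1 = 4.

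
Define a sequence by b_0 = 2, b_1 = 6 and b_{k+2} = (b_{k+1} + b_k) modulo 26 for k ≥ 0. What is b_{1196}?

20

Computing terms: b_0 = 2, b_1 = 6, b_2 = 8, b_3 = 14, b_4 = 22, b_5 = 10, b_6 = 6, b_7 = 16, b_8 = 22, b_9 = 12, b_{10} = 8, b_{11} = 20, b_{12} = 2, b_{13} = 22, b_{14} = 24, b_{15} = 20, b_{16} = 18, b_{17} = 12, b_{18} = 4, b_{19} = 16, b_{20} = 20, b_{21} = 10, b_{22} = 4, b_{23} = 14, b_{24} = 18, b_{25} = 6, b_{26} = 24, b_{27} = 4, b_{28} = 2, b_{29} = 6.
Since (b_{28}, b_{29}) = (b_0, b_1) = (2, 6) (two consecutive terms determine the rest), the sequence is periodic with period 28.
(1196 - 0) mod 28 = 20, so b_{1196} = b_{20} = 20.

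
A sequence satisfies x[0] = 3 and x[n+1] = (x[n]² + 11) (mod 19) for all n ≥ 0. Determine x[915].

3

Computing terms: x[0] = 3, x[1] = 1, x[2] = 12, x[3] = 3.
Since x[3] = x[0] = 3, the sequence is periodic with period 3.
(915 - 0) mod 3 = 0, so x[915] = x[0] = 3.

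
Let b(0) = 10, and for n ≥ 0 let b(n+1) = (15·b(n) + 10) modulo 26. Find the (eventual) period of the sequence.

12

b(0) = 10; b(1) = 4; b(2) = 18; b(3) = 20; b(4) = 24; b(5) = 6; b(6) = 22; b(7) = 2; b(8) = 14; b(9) = 12; b(10) = 8; b(11) = 0; b(12) = 10.
The sequence repeats with period 12.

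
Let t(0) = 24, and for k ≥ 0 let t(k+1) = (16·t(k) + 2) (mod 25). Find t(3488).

We have t(0) = 24, t(1) = 11, t(2) = 3, t(3) = 0, t(4) = 2, t(5) = 9, t(6) = 21, t(7) = 13, t(8) = 10, t(9) = 12, t(10) = 19, t(11) = 6, t(12) = 23, t(13) = 20, t(14) = 22, t(15) = 4, t(16) = 16, t(17) = 8, t(18) = 5, t(19) = 7, t(20) = 14, t(21) = 1, t(22) = 18, t(23) = 15, t(24) = 17, t(25) = 24.
Since t(25) = t(0) = 24, the sequence is periodic with period 25.
So t(3488) = t(0 + ((3488-0) mod 25)) = t(13) = 20.

20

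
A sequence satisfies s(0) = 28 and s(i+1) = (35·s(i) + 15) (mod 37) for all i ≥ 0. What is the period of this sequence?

36

We have s(0) = 28, s(1) = 33, s(2) = 23, s(3) = 6, s(4) = 3, s(5) = 9, s(6) = 34, s(7) = 21, s(8) = 10, s(9) = 32, s(10) = 25, s(11) = 2, s(12) = 11, s(13) = 30, s(14) = 29, s(15) = 31, s(16) = 27, s(17) = 35, s(18) = 19, s(19) = 14, s(20) = 24, s(21) = 4, s(22) = 7, s(23) = 1, s(24) = 13, s(25) = 26, s(26) = 0, s(27) = 15, s(28) = 22, s(29) = 8, s(30) = 36, s(31) = 17, s(32) = 18, s(33) = 16, s(34) = 20, s(35) = 12, s(36) = 28.
The sequence repeats with period 36.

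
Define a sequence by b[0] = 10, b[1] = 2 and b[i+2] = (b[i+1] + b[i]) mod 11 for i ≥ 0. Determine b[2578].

7

b[0] = 10; b[1] = 2; b[2] = 1; b[3] = 3; b[4] = 4; b[5] = 7; b[6] = 0; b[7] = 7; b[8] = 7; b[9] = 3; b[10] = 10; b[11] = 2.
Since (b[10], b[11]) = (b[0], b[1]) = (10, 2) (two consecutive terms determine the rest), the sequence is periodic with period 10.
(2578 - 0) mod 10 = 8, so b[2578] = b[8] = 7.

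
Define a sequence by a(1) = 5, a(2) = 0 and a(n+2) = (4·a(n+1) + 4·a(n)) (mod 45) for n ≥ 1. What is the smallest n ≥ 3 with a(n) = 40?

We have a(1) = 5, a(2) = 0, a(3) = 20, a(4) = 35, a(5) = 40, a(6) = 30, a(7) = 10, a(8) = 25, a(9) = 5, a(10) = 30, a(11) = 5, a(12) = 5, a(13) = 40, a(14) = 0, a(15) = 25, a(16) = 10, a(17) = 5, a(18) = 15, a(19) = 35, a(20) = 20, a(21) = 40, a(22) = 15, a(23) = 40, a(24) = 40, a(25) = 5, a(26) = 0.
Since (a(25), a(26)) = (a(1), a(2)) = (5, 0) (two consecutive terms determine the rest), the sequence is periodic with period 24.
The value 40 first appears (with n ≥ 3) at a(5).

5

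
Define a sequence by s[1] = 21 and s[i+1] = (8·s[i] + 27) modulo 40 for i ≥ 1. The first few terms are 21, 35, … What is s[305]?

11

We have s[1] = 21,  s[2] = 35,  s[3] = 27,  s[4] = 3,  s[5] = 11,  s[6] = 35.
Since s[6] = s[2] = 35, the sequence is eventually periodic: after a pre-period of length 1 it cycles with period 4.
For i ≥ 2, s[i] depends only on (i - 2) mod 4. (305 - 2) mod 4 = 3, so s[305] = s[5] = 11.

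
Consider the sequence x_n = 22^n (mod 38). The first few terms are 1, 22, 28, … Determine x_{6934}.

24

We have x_0 = 1, x_1 = 22, x_2 = 28, x_3 = 8, x_4 = 24, x_5 = 34, x_6 = 26, x_7 = 2, x_8 = 6, x_9 = 18, x_{10} = 16, x_{11} = 10, x_{12} = 30, x_{13} = 14, x_{14} = 4, x_{15} = 12, x_{16} = 36, x_{17} = 32, x_{18} = 20, x_{19} = 22.
Since x_{19} = x_1 = 22, the sequence is eventually periodic: after a pre-period of length 1 it cycles with period 18.
For n ≥ 1, x_n depends only on (n - 1) mod 18. (6934 - 1) mod 18 = 3, so x_{6934} = x_4 = 24.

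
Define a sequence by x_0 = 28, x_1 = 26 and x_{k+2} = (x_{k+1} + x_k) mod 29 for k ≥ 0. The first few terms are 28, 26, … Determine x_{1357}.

We have x_0 = 28,  x_1 = 26,  x_2 = 25,  x_3 = 22,  x_4 = 18,  x_5 = 11,  x_6 = 0,  x_7 = 11,  x_8 = 11,  x_9 = 22,  x_{10} = 4,  x_{11} = 26,  x_{12} = 1,  x_{13} = 27,  x_{14} = 28,  x_{15} = 26.
The sequence repeats with period 14.
So x_{1357} = x_{0 + ((1357-0) mod 14)} = x_{13} = 27.

27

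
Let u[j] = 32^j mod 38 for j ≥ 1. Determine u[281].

2

Listing terms: u[1] = 32; u[2] = 36; u[3] = 12; u[4] = 4; u[5] = 14; u[6] = 30; u[7] = 10; u[8] = 16; u[9] = 18; u[10] = 6; u[11] = 2; u[12] = 26; u[13] = 34; u[14] = 24; u[15] = 8; u[16] = 28; u[17] = 22; u[18] = 20; u[19] = 32.
The sequence repeats with period 18.
So u[281] = u[1 + ((281-1) mod 18)] = u[11] = 2.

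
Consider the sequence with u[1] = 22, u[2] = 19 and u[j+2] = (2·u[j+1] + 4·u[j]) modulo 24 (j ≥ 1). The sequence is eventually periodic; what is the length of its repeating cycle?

8

Listing terms: u[1] = 22,  u[2] = 19,  u[3] = 6,  u[4] = 16,  u[5] = 8,  u[6] = 8,  u[7] = 0,  u[8] = 8,  u[9] = 16,  u[10] = 16,  u[11] = 0,  u[12] = 16,  u[13] = 8.
Since (u[12], u[13]) = (u[4], u[5]) = (16, 8) (two consecutive terms determine the rest), the sequence is eventually periodic: after a pre-period of length 3 it cycles with period 8.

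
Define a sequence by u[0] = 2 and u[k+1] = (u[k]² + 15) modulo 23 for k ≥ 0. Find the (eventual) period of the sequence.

3

Computing terms: u[0] = 2; u[1] = 19; u[2] = 8; u[3] = 10; u[4] = 0; u[5] = 15; u[6] = 10.
Since u[6] = u[3] = 10, the sequence is eventually periodic: after a pre-period of length 3 it cycles with period 3.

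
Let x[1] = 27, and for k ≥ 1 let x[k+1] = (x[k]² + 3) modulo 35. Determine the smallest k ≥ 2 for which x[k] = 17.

5

Computing terms: x[1] = 27,  x[2] = 32,  x[3] = 12,  x[4] = 7,  x[5] = 17,  x[6] = 12.
Since x[6] = x[3] = 12, the sequence is eventually periodic: after a pre-period of length 2 it cycles with period 3.
The value 17 first appears (with k ≥ 2) at x[5].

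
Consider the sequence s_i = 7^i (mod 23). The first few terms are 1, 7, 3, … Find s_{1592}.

12

We have s_0 = 1, s_1 = 7, s_2 = 3, s_3 = 21, s_4 = 9, s_5 = 17, s_6 = 4, s_7 = 5, s_8 = 12, s_9 = 15, s_{10} = 13, s_{11} = 22, s_{12} = 16, s_{13} = 20, s_{14} = 2, s_{15} = 14, s_{16} = 6, s_{17} = 19, s_{18} = 18, s_{19} = 11, s_{20} = 8, s_{21} = 10, s_{22} = 1.
Since s_{22} = s_0 = 1, the sequence is periodic with period 22.
So s_{1592} = s_{0 + ((1592-0) mod 22)} = s_8 = 12.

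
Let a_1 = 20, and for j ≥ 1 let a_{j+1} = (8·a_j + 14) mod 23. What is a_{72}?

5

We have a_1 = 20,  a_2 = 13,  a_3 = 3,  a_4 = 15,  a_5 = 19,  a_6 = 5,  a_7 = 8,  a_8 = 9,  a_9 = 17,  a_{10} = 12,  a_{11} = 18,  a_{12} = 20.
Since a_{12} = a_1 = 20, the sequence is periodic with period 11.
So a_{72} = a_{1 + ((72-1) mod 11)} = a_6 = 5.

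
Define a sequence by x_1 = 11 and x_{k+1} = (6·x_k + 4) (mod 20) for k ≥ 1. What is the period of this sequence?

We have x_1 = 11, x_2 = 10, x_3 = 4, x_4 = 8, x_5 = 12, x_6 = 16, x_7 = 0, x_8 = 4.
Since x_8 = x_3 = 4, the sequence is eventually periodic: after a pre-period of length 2 it cycles with period 5.

5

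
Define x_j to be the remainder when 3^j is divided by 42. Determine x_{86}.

9

We have x_1 = 3,  x_2 = 9,  x_3 = 27,  x_4 = 39,  x_5 = 33,  x_6 = 15,  x_7 = 3.
Since x_7 = x_1 = 3, the sequence is periodic with period 6.
So x_{86} = x_{1 + ((86-1) mod 6)} = x_2 = 9.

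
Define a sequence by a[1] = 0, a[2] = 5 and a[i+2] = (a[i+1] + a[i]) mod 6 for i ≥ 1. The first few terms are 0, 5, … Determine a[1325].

a[1] = 0, a[2] = 5, a[3] = 5, a[4] = 4, a[5] = 3, a[6] = 1, a[7] = 4, a[8] = 5, a[9] = 3, a[10] = 2, a[11] = 5, a[12] = 1, a[13] = 0, a[14] = 1, a[15] = 1, a[16] = 2, a[17] = 3, a[18] = 5, a[19] = 2, a[20] = 1, a[21] = 3, a[22] = 4, a[23] = 1, a[24] = 5, a[25] = 0, a[26] = 5.
The sequence repeats with period 24.
(1325 - 1) mod 24 = 4, so a[1325] = a[5] = 3.

3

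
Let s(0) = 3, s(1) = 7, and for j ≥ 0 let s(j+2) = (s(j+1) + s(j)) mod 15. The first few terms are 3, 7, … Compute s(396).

We have s(0) = 3,  s(1) = 7,  s(2) = 10,  s(3) = 2,  s(4) = 12,  s(5) = 14,  s(6) = 11,  s(7) = 10,  s(8) = 6,  s(9) = 1,  s(10) = 7,  s(11) = 8,  s(12) = 0,  s(13) = 8,  s(14) = 8,  s(15) = 1,  s(16) = 9,  s(17) = 10,  s(18) = 4,  s(19) = 14,  s(20) = 3,  s(21) = 2,  s(22) = 5,  s(23) = 7,  s(24) = 12,  s(25) = 4,  s(26) = 1,  s(27) = 5,  s(28) = 6,  s(29) = 11,  s(30) = 2,  s(31) = 13,  s(32) = 0,  s(33) = 13,  s(34) = 13,  s(35) = 11,  s(36) = 9,  s(37) = 5,  s(38) = 14,  s(39) = 4,  s(40) = 3,  s(41) = 7.
Since (s(40), s(41)) = (s(0), s(1)) = (3, 7) (two consecutive terms determine the rest), the sequence is periodic with period 40.
(396 - 0) mod 40 = 36, so s(396) = s(36) = 9.

9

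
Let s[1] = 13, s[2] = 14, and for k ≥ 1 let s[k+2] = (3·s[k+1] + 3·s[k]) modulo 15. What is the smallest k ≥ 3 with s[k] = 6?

3

We have s[1] = 13, s[2] = 14, s[3] = 6, s[4] = 0, s[5] = 3, s[6] = 9, s[7] = 6, s[8] = 0.
Since (s[7], s[8]) = (s[3], s[4]) = (6, 0) (two consecutive terms determine the rest), the sequence is eventually periodic: after a pre-period of length 2 it cycles with period 4.
The value 6 first appears (with k ≥ 3) at s[3].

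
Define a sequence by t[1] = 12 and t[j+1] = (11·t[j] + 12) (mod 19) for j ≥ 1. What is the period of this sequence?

3

We have t[1] = 12,  t[2] = 11,  t[3] = 0,  t[4] = 12.
Since t[4] = t[1] = 12, the sequence is periodic with period 3.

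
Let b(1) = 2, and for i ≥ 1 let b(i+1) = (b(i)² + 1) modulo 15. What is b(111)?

We have b(1) = 2; b(2) = 5; b(3) = 11; b(4) = 2.
The sequence repeats with period 3.
So b(111) = b(1 + ((111-1) mod 3)) = b(3) = 11.

11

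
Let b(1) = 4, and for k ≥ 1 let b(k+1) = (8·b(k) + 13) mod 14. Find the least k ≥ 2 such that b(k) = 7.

Listing terms: b(1) = 4,  b(2) = 3,  b(3) = 9,  b(4) = 1,  b(5) = 7,  b(6) = 13,  b(7) = 5,  b(8) = 11,  b(9) = 3.
Since b(9) = b(2) = 3, the sequence is eventually periodic: after a pre-period of length 1 it cycles with period 7.
The value 7 first appears (with k ≥ 2) at b(5).

5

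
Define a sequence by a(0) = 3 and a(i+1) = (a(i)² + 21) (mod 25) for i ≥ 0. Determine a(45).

Computing terms: a(0) = 3,  a(1) = 5,  a(2) = 21,  a(3) = 12,  a(4) = 15,  a(5) = 21.
Since a(5) = a(2) = 21, the sequence is eventually periodic: after a pre-period of length 2 it cycles with period 3.
For i ≥ 2, a(i) depends only on (i - 2) mod 3. (45 - 2) mod 3 = 1, so a(45) = a(3) = 12.

12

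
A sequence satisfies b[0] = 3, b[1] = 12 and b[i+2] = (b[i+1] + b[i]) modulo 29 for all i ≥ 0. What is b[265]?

9

Listing terms: b[0] = 3,  b[1] = 12,  b[2] = 15,  b[3] = 27,  b[4] = 13,  b[5] = 11,  b[6] = 24,  b[7] = 6,  b[8] = 1,  b[9] = 7,  b[10] = 8,  b[11] = 15,  b[12] = 23,  b[13] = 9,  b[14] = 3,  b[15] = 12.
The sequence repeats with period 14.
(265 - 0) mod 14 = 13, so b[265] = b[13] = 9.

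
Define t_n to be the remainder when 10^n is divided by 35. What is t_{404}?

30

We have t_1 = 10, t_2 = 30, t_3 = 20, t_4 = 25, t_5 = 5, t_6 = 15, t_7 = 10.
Since t_7 = t_1 = 10, the sequence is periodic with period 6.
(404 - 1) mod 6 = 1, so t_{404} = t_2 = 30.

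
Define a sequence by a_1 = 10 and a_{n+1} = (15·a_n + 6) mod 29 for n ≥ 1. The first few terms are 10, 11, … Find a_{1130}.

Computing terms: a_1 = 10,  a_2 = 11,  a_3 = 26,  a_4 = 19,  a_5 = 1,  a_6 = 21,  a_7 = 2,  a_8 = 7,  a_9 = 24,  a_{10} = 18,  a_{11} = 15,  a_{12} = 28,  a_{13} = 20,  a_{14} = 16,  a_{15} = 14,  a_{16} = 13,  a_{17} = 27,  a_{18} = 5,  a_{19} = 23,  a_{20} = 3,  a_{21} = 22,  a_{22} = 17,  a_{23} = 0,  a_{24} = 6,  a_{25} = 9,  a_{26} = 25,  a_{27} = 4,  a_{28} = 8,  a_{29} = 10.
Since a_{29} = a_1 = 10, the sequence is periodic with period 28.
(1130 - 1) mod 28 = 9, so a_{1130} = a_{10} = 18.

18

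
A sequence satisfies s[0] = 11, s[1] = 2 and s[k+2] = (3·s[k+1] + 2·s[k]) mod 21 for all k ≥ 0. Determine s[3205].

Computing terms: s[0] = 11, s[1] = 2, s[2] = 7, s[3] = 4, s[4] = 5, s[5] = 2, s[6] = 16, s[7] = 10, s[8] = 20, s[9] = 17, s[10] = 7, s[11] = 13, s[12] = 11, s[13] = 17, s[14] = 10, s[15] = 1, s[16] = 2, s[17] = 8, s[18] = 7, s[19] = 16, s[20] = 20, s[21] = 8, s[22] = 1, s[23] = 19, s[24] = 17, s[25] = 5, s[26] = 7, s[27] = 10, s[28] = 2, s[29] = 5, s[30] = 19, s[31] = 4, s[32] = 8, s[33] = 11, s[34] = 7, s[35] = 1, s[36] = 17, s[37] = 11, s[38] = 4, s[39] = 13, s[40] = 5, s[41] = 20, s[42] = 7, s[43] = 19, s[44] = 8, s[45] = 20, s[46] = 13, s[47] = 16, s[48] = 11, s[49] = 2.
Since (s[48], s[49]) = (s[0], s[1]) = (11, 2) (two consecutive terms determine the rest), the sequence is periodic with period 48.
(3205 - 0) mod 48 = 37, so s[3205] = s[37] = 11.

11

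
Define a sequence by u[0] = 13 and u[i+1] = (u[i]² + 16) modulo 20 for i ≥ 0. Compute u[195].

Computing terms: u[0] = 13, u[1] = 5, u[2] = 1, u[3] = 17, u[4] = 5.
Since u[4] = u[1] = 5, the sequence is eventually periodic: after a pre-period of length 1 it cycles with period 3.
For i ≥ 1, u[i] depends only on (i - 1) mod 3. (195 - 1) mod 3 = 2, so u[195] = u[3] = 17.

17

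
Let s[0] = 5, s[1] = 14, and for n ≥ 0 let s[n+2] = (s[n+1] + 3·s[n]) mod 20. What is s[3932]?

Computing terms: s[0] = 5,  s[1] = 14,  s[2] = 9,  s[3] = 11,  s[4] = 18,  s[5] = 11,  s[6] = 5,  s[7] = 18,  s[8] = 13,  s[9] = 7,  s[10] = 6,  s[11] = 7,  s[12] = 5,  s[13] = 6,  s[14] = 1,  s[15] = 19,  s[16] = 2,  s[17] = 19,  s[18] = 5,  s[19] = 2,  s[20] = 17,  s[21] = 3,  s[22] = 14,  s[23] = 3,  s[24] = 5,  s[25] = 14.
Since (s[24], s[25]) = (s[0], s[1]) = (5, 14) (two consecutive terms determine the rest), the sequence is periodic with period 24.
So s[3932] = s[0 + ((3932-0) mod 24)] = s[20] = 17.

17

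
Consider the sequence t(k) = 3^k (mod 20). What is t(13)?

t(1) = 3, t(2) = 9, t(3) = 7, t(4) = 1, t(5) = 3.
The sequence repeats with period 4.
So t(13) = t(1 + ((13-1) mod 4)) = t(1) = 3.

3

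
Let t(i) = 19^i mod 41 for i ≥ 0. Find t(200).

1

Computing terms: t(0) = 1,  t(1) = 19,  t(2) = 33,  t(3) = 12,  t(4) = 23,  t(5) = 27,  t(6) = 21,  t(7) = 30,  t(8) = 37,  t(9) = 6,  t(10) = 32,  t(11) = 34,  t(12) = 31,  t(13) = 15,  t(14) = 39,  t(15) = 3,  t(16) = 16,  t(17) = 17,  t(18) = 36,  t(19) = 28,  t(20) = 40,  t(21) = 22,  t(22) = 8,  t(23) = 29,  t(24) = 18,  t(25) = 14,  t(26) = 20,  t(27) = 11,  t(28) = 4,  t(29) = 35,  t(30) = 9,  t(31) = 7,  t(32) = 10,  t(33) = 26,  t(34) = 2,  t(35) = 38,  t(36) = 25,  t(37) = 24,  t(38) = 5,  t(39) = 13,  t(40) = 1.
Since t(40) = t(0) = 1, the sequence is periodic with period 40.
So t(200) = t(0 + ((200-0) mod 40)) = t(0) = 1.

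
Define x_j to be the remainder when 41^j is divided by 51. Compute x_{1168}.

x_0 = 1, x_1 = 41, x_2 = 49, x_3 = 20, x_4 = 4, x_5 = 11, x_6 = 43, x_7 = 29, x_8 = 16, x_9 = 44, x_{10} = 19, x_{11} = 14, x_{12} = 13, x_{13} = 23, x_{14} = 25, x_{15} = 5, x_{16} = 1.
Since x_{16} = x_0 = 1, the sequence is periodic with period 16.
So x_{1168} = x_{0 + ((1168-0) mod 16)} = x_0 = 1.

1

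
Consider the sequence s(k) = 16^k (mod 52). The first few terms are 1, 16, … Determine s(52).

16

s(0) = 1,  s(1) = 16,  s(2) = 48,  s(3) = 40,  s(4) = 16.
Since s(4) = s(1) = 16, the sequence is eventually periodic: after a pre-period of length 1 it cycles with period 3.
For k ≥ 1, s(k) depends only on (k - 1) mod 3. (52 - 1) mod 3 = 0, so s(52) = s(1) = 16.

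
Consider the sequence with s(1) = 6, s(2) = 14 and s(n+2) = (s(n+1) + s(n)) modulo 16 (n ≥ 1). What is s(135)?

s(1) = 6, s(2) = 14, s(3) = 4, s(4) = 2, s(5) = 6, s(6) = 8, s(7) = 14, s(8) = 6, s(9) = 4, s(10) = 10, s(11) = 14, s(12) = 8, s(13) = 6, s(14) = 14.
Since (s(13), s(14)) = (s(1), s(2)) = (6, 14) (two consecutive terms determine the rest), the sequence is periodic with period 12.
(135 - 1) mod 12 = 2, so s(135) = s(3) = 4.

4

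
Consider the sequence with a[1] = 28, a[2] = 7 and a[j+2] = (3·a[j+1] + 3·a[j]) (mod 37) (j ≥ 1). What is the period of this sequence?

36

We have a[1] = 28, a[2] = 7, a[3] = 31, a[4] = 3, a[5] = 28, a[6] = 19, a[7] = 30, a[8] = 36, a[9] = 13, a[10] = 36, a[11] = 36, a[12] = 31, a[13] = 16, a[14] = 30, a[15] = 27, a[16] = 23, a[17] = 2, a[18] = 1, a[19] = 9, a[20] = 30, a[21] = 6, a[22] = 34, a[23] = 9, a[24] = 18, a[25] = 7, a[26] = 1, a[27] = 24, a[28] = 1, a[29] = 1, a[30] = 6, a[31] = 21, a[32] = 7, a[33] = 10, a[34] = 14, a[35] = 35, a[36] = 36, a[37] = 28, a[38] = 7.
The sequence repeats with period 36.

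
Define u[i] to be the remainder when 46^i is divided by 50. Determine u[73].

Listing terms: u[1] = 46, u[2] = 16, u[3] = 36, u[4] = 6, u[5] = 26, u[6] = 46.
The sequence repeats with period 5.
(73 - 1) mod 5 = 2, so u[73] = u[3] = 36.

36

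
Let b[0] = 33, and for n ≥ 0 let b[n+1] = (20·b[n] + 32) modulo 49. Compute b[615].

b[0] = 33, b[1] = 6, b[2] = 5, b[3] = 34, b[4] = 26, b[5] = 13, b[6] = 47, b[7] = 41, b[8] = 19, b[9] = 20, b[10] = 40, b[11] = 48, b[12] = 12, b[13] = 27, b[14] = 33.
Since b[14] = b[0] = 33, the sequence is periodic with period 14.
So b[615] = b[0 + ((615-0) mod 14)] = b[13] = 27.

27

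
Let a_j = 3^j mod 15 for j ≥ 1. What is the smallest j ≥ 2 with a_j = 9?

2

Listing terms: a_1 = 3,  a_2 = 9,  a_3 = 12,  a_4 = 6,  a_5 = 3.
Since a_5 = a_1 = 3, the sequence is periodic with period 4.
The value 9 first appears (with j ≥ 2) at a_2.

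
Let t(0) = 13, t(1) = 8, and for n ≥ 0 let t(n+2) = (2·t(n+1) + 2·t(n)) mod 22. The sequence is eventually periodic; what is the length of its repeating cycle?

10

We have t(0) = 13, t(1) = 8, t(2) = 20, t(3) = 12, t(4) = 20, t(5) = 20, t(6) = 14, t(7) = 2, t(8) = 10, t(9) = 2, t(10) = 2, t(11) = 8, t(12) = 20.
Since (t(11), t(12)) = (t(1), t(2)) = (8, 20) (two consecutive terms determine the rest), the sequence is eventually periodic: after a pre-period of length 1 it cycles with period 10.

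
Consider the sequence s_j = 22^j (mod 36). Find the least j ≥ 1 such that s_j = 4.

s_0 = 1; s_1 = 22; s_2 = 16; s_3 = 28; s_4 = 4; s_5 = 16.
Since s_5 = s_2 = 16, the sequence is eventually periodic: after a pre-period of length 2 it cycles with period 3.
The value 4 first appears (with j ≥ 1) at s_4.

4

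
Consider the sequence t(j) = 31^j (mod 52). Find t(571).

47

t(1) = 31; t(2) = 25; t(3) = 47; t(4) = 1; t(5) = 31.
The sequence repeats with period 4.
(571 - 1) mod 4 = 2, so t(571) = t(3) = 47.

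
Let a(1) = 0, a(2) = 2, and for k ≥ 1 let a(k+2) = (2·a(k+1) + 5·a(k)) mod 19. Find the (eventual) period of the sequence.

Listing terms: a(1) = 0, a(2) = 2, a(3) = 4, a(4) = 18, a(5) = 18, a(6) = 12, a(7) = 0, a(8) = 3, a(9) = 6, a(10) = 8, a(11) = 8, a(12) = 18, a(13) = 0, a(14) = 14, a(15) = 9, a(16) = 12, a(17) = 12, a(18) = 8, a(19) = 0, a(20) = 2.
The sequence repeats with period 18.

18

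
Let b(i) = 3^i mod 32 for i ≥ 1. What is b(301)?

We have b(1) = 3, b(2) = 9, b(3) = 27, b(4) = 17, b(5) = 19, b(6) = 25, b(7) = 11, b(8) = 1, b(9) = 3.
Since b(9) = b(1) = 3, the sequence is periodic with period 8.
(301 - 1) mod 8 = 4, so b(301) = b(5) = 19.

19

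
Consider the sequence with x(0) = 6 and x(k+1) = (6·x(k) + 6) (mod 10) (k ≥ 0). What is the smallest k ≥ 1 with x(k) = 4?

3

Computing terms: x(0) = 6, x(1) = 2, x(2) = 8, x(3) = 4, x(4) = 0, x(5) = 6.
Since x(5) = x(0) = 6, the sequence is periodic with period 5.
The value 4 first appears (with k ≥ 1) at x(3).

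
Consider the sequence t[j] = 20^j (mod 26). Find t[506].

10

We have t[0] = 1, t[1] = 20, t[2] = 10, t[3] = 18, t[4] = 22, t[5] = 24, t[6] = 12, t[7] = 6, t[8] = 16, t[9] = 8, t[10] = 4, t[11] = 2, t[12] = 14, t[13] = 20.
Since t[13] = t[1] = 20, the sequence is eventually periodic: after a pre-period of length 1 it cycles with period 12.
For j ≥ 1, t[j] depends only on (j - 1) mod 12. (506 - 1) mod 12 = 1, so t[506] = t[2] = 10.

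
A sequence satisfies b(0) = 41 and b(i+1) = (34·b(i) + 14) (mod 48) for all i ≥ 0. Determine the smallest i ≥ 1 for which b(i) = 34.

We have b(0) = 41; b(1) = 16; b(2) = 30; b(3) = 26; b(4) = 34; b(5) = 18; b(6) = 2; b(7) = 34.
Since b(7) = b(4) = 34, the sequence is eventually periodic: after a pre-period of length 4 it cycles with period 3.
The value 34 first appears (with i ≥ 1) at b(4).

4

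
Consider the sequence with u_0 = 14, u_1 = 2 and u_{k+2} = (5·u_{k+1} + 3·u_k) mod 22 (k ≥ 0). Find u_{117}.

u_0 = 14; u_1 = 2; u_2 = 8; u_3 = 2; u_4 = 12; u_5 = 0; u_6 = 14; u_7 = 4; u_8 = 18; u_9 = 14; u_{10} = 14; u_{11} = 2.
Since (u_{10}, u_{11}) = (u_0, u_1) = (14, 2) (two consecutive terms determine the rest), the sequence is periodic with period 10.
So u_{117} = u_{0 + ((117-0) mod 10)} = u_7 = 4.

4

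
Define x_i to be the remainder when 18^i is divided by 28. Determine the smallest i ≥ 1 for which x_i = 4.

4

Computing terms: x_0 = 1,  x_1 = 18,  x_2 = 16,  x_3 = 8,  x_4 = 4,  x_5 = 16.
Since x_5 = x_2 = 16, the sequence is eventually periodic: after a pre-period of length 2 it cycles with period 3.
The value 4 first appears (with i ≥ 1) at x_4.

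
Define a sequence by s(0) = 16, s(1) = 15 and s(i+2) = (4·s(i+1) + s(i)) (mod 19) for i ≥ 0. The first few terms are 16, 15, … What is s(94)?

3

Listing terms: s(0) = 16; s(1) = 15; s(2) = 0; s(3) = 15; s(4) = 3; s(5) = 8; s(6) = 16; s(7) = 15.
The sequence repeats with period 6.
(94 - 0) mod 6 = 4, so s(94) = s(4) = 3.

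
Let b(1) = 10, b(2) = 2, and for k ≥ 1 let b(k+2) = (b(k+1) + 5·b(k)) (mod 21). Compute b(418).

b(1) = 10; b(2) = 2; b(3) = 10; b(4) = 20; b(5) = 7; b(6) = 2; b(7) = 16; b(8) = 5; b(9) = 1; b(10) = 5; b(11) = 10; b(12) = 14; b(13) = 1; b(14) = 8; b(15) = 13; b(16) = 11; b(17) = 13; b(18) = 5; b(19) = 7; b(20) = 11; b(21) = 4; b(22) = 17; b(23) = 16; b(24) = 17; b(25) = 13; b(26) = 14; b(27) = 16; b(28) = 2; b(29) = 19; b(30) = 8; b(31) = 19; b(32) = 17; b(33) = 7; b(34) = 8; b(35) = 1; b(36) = 20; b(37) = 4; b(38) = 20; b(39) = 19; b(40) = 14; b(41) = 4; b(42) = 11; b(43) = 10; b(44) = 2.
The sequence repeats with period 42.
(418 - 1) mod 42 = 39, so b(418) = b(40) = 14.

14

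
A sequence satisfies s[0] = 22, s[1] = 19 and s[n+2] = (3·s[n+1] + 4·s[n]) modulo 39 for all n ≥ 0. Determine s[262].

7

Listing terms: s[0] = 22,  s[1] = 19,  s[2] = 28,  s[3] = 4,  s[4] = 7,  s[5] = 37,  s[6] = 22,  s[7] = 19.
The sequence repeats with period 6.
So s[262] = s[0 + ((262-0) mod 6)] = s[4] = 7.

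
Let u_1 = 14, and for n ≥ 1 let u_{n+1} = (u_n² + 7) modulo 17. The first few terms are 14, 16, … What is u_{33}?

Listing terms: u_1 = 14,  u_2 = 16,  u_3 = 8,  u_4 = 3,  u_5 = 16.
Since u_5 = u_2 = 16, the sequence is eventually periodic: after a pre-period of length 1 it cycles with period 3.
For n ≥ 2, u_n depends only on (n - 2) mod 3. (33 - 2) mod 3 = 1, so u_{33} = u_3 = 8.

8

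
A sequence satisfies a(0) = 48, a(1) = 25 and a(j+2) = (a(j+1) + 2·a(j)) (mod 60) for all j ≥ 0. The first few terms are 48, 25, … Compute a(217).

a(0) = 48, a(1) = 25, a(2) = 1, a(3) = 51, a(4) = 53, a(5) = 35, a(6) = 21, a(7) = 31, a(8) = 13, a(9) = 15, a(10) = 41, a(11) = 11, a(12) = 33, a(13) = 55, a(14) = 1, a(15) = 51.
Since (a(14), a(15)) = (a(2), a(3)) = (1, 51) (two consecutive terms determine the rest), the sequence is eventually periodic: after a pre-period of length 2 it cycles with period 12.
For j ≥ 2, a(j) depends only on (j - 2) mod 12. (217 - 2) mod 12 = 11, so a(217) = a(13) = 55.

55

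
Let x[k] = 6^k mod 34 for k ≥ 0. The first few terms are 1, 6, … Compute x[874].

32

We have x[0] = 1; x[1] = 6; x[2] = 2; x[3] = 12; x[4] = 4; x[5] = 24; x[6] = 8; x[7] = 14; x[8] = 16; x[9] = 28; x[10] = 32; x[11] = 22; x[12] = 30; x[13] = 10; x[14] = 26; x[15] = 20; x[16] = 18; x[17] = 6.
Since x[17] = x[1] = 6, the sequence is eventually periodic: after a pre-period of length 1 it cycles with period 16.
For k ≥ 1, x[k] depends only on (k - 1) mod 16. (874 - 1) mod 16 = 9, so x[874] = x[10] = 32.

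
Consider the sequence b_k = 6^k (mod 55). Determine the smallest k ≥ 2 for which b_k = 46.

Listing terms: b_1 = 6; b_2 = 36; b_3 = 51; b_4 = 31; b_5 = 21; b_6 = 16; b_7 = 41; b_8 = 26; b_9 = 46; b_{10} = 1; b_{11} = 6.
The sequence repeats with period 10.
The value 46 first appears (with k ≥ 2) at b_9.

9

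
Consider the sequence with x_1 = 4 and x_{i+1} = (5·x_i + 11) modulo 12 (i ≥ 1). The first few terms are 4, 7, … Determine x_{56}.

1

x_1 = 4; x_2 = 7; x_3 = 10; x_4 = 1; x_5 = 4.
The sequence repeats with period 4.
So x_{56} = x_{1 + ((56-1) mod 4)} = x_4 = 1.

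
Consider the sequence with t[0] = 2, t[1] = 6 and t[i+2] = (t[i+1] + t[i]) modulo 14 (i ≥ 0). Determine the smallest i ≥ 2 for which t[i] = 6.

10

Listing terms: t[0] = 2,  t[1] = 6,  t[2] = 8,  t[3] = 0,  t[4] = 8,  t[5] = 8,  t[6] = 2,  t[7] = 10,  t[8] = 12,  t[9] = 8,  t[10] = 6,  t[11] = 0,  t[12] = 6,  t[13] = 6,  t[14] = 12,  t[15] = 4,  t[16] = 2,  t[17] = 6.
Since (t[16], t[17]) = (t[0], t[1]) = (2, 6) (two consecutive terms determine the rest), the sequence is periodic with period 16.
The value 6 first appears (with i ≥ 2) at t[10].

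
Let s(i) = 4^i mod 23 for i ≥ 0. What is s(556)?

Computing terms: s(0) = 1,  s(1) = 4,  s(2) = 16,  s(3) = 18,  s(4) = 3,  s(5) = 12,  s(6) = 2,  s(7) = 8,  s(8) = 9,  s(9) = 13,  s(10) = 6,  s(11) = 1.
The sequence repeats with period 11.
So s(556) = s(0 + ((556-0) mod 11)) = s(6) = 2.

2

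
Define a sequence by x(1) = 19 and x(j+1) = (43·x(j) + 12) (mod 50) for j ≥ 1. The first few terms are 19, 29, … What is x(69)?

19

x(1) = 19, x(2) = 29, x(3) = 9, x(4) = 49, x(5) = 19.
Since x(5) = x(1) = 19, the sequence is periodic with period 4.
(69 - 1) mod 4 = 0, so x(69) = x(1) = 19.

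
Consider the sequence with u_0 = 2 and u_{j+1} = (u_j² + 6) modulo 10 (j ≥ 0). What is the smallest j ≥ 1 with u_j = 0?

1

Listing terms: u_0 = 2; u_1 = 0; u_2 = 6; u_3 = 2.
Since u_3 = u_0 = 2, the sequence is periodic with period 3.
The value 0 first appears (with j ≥ 1) at u_1.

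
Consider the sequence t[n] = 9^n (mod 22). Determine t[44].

5

Listing terms: t[0] = 1, t[1] = 9, t[2] = 15, t[3] = 3, t[4] = 5, t[5] = 1.
The sequence repeats with period 5.
So t[44] = t[0 + ((44-0) mod 5)] = t[4] = 5.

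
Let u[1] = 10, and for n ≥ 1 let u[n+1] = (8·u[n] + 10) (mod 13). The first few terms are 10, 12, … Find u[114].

Listing terms: u[1] = 10,  u[2] = 12,  u[3] = 2,  u[4] = 0,  u[5] = 10.
The sequence repeats with period 4.
(114 - 1) mod 4 = 1, so u[114] = u[2] = 12.

12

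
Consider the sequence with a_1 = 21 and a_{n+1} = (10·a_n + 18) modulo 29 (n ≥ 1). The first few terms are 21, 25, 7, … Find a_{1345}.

Computing terms: a_1 = 21,  a_2 = 25,  a_3 = 7,  a_4 = 1,  a_5 = 28,  a_6 = 8,  a_7 = 11,  a_8 = 12,  a_9 = 22,  a_{10} = 6,  a_{11} = 20,  a_{12} = 15,  a_{13} = 23,  a_{14} = 16,  a_{15} = 4,  a_{16} = 0,  a_{17} = 18,  a_{18} = 24,  a_{19} = 26,  a_{20} = 17,  a_{21} = 14,  a_{22} = 13,  a_{23} = 3,  a_{24} = 19,  a_{25} = 5,  a_{26} = 10,  a_{27} = 2,  a_{28} = 9,  a_{29} = 21.
Since a_{29} = a_1 = 21, the sequence is periodic with period 28.
(1345 - 1) mod 28 = 0, so a_{1345} = a_1 = 21.

21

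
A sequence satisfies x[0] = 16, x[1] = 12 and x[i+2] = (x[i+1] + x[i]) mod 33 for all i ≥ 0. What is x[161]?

12

Listing terms: x[0] = 16, x[1] = 12, x[2] = 28, x[3] = 7, x[4] = 2, x[5] = 9, x[6] = 11, x[7] = 20, x[8] = 31, x[9] = 18, x[10] = 16, x[11] = 1, x[12] = 17, x[13] = 18, x[14] = 2, x[15] = 20, x[16] = 22, x[17] = 9, x[18] = 31, x[19] = 7, x[20] = 5, x[21] = 12, x[22] = 17, x[23] = 29, x[24] = 13, x[25] = 9, x[26] = 22, x[27] = 31, x[28] = 20, x[29] = 18, x[30] = 5, x[31] = 23, x[32] = 28, x[33] = 18, x[34] = 13, x[35] = 31, x[36] = 11, x[37] = 9, x[38] = 20, x[39] = 29, x[40] = 16, x[41] = 12.
The sequence repeats with period 40.
(161 - 0) mod 40 = 1, so x[161] = x[1] = 12.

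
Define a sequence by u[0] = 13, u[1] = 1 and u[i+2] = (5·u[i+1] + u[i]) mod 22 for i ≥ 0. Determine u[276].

Listing terms: u[0] = 13, u[1] = 1, u[2] = 18, u[3] = 3, u[4] = 11, u[5] = 14, u[6] = 15, u[7] = 1, u[8] = 20, u[9] = 13, u[10] = 19, u[11] = 20, u[12] = 9, u[13] = 21, u[14] = 4, u[15] = 19, u[16] = 11, u[17] = 8, u[18] = 7, u[19] = 21, u[20] = 2, u[21] = 9, u[22] = 3, u[23] = 2, u[24] = 13, u[25] = 1.
The sequence repeats with period 24.
(276 - 0) mod 24 = 12, so u[276] = u[12] = 9.

9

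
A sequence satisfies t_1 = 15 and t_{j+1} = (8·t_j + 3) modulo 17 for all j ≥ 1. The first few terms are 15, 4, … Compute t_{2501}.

6

Computing terms: t_1 = 15, t_2 = 4, t_3 = 1, t_4 = 11, t_5 = 6, t_6 = 0, t_7 = 3, t_8 = 10, t_9 = 15.
Since t_9 = t_1 = 15, the sequence is periodic with period 8.
So t_{2501} = t_{1 + ((2501-1) mod 8)} = t_5 = 6.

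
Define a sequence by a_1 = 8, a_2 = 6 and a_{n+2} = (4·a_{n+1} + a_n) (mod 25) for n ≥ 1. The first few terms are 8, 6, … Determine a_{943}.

7

Computing terms: a_1 = 8, a_2 = 6, a_3 = 7, a_4 = 9, a_5 = 18, a_6 = 6, a_7 = 17, a_8 = 24, a_9 = 13, a_{10} = 1, a_{11} = 17, a_{12} = 19, a_{13} = 18, a_{14} = 16, a_{15} = 7, a_{16} = 19, a_{17} = 8, a_{18} = 1, a_{19} = 12, a_{20} = 24, a_{21} = 8, a_{22} = 6.
The sequence repeats with period 20.
(943 - 1) mod 20 = 2, so a_{943} = a_3 = 7.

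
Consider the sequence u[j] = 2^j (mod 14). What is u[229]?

We have u[1] = 2, u[2] = 4, u[3] = 8, u[4] = 2.
Since u[4] = u[1] = 2, the sequence is periodic with period 3.
(229 - 1) mod 3 = 0, so u[229] = u[1] = 2.

2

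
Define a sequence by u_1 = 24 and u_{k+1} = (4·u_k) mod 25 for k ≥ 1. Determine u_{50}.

6

Listing terms: u_1 = 24; u_2 = 21; u_3 = 9; u_4 = 11; u_5 = 19; u_6 = 1; u_7 = 4; u_8 = 16; u_9 = 14; u_{10} = 6; u_{11} = 24.
The sequence repeats with period 10.
(50 - 1) mod 10 = 9, so u_{50} = u_{10} = 6.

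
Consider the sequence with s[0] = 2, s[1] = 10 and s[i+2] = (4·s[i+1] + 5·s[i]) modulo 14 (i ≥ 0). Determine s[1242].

We have s[0] = 2, s[1] = 10, s[2] = 8, s[3] = 12, s[4] = 4, s[5] = 6, s[6] = 2, s[7] = 10.
Since (s[6], s[7]) = (s[0], s[1]) = (2, 10) (two consecutive terms determine the rest), the sequence is periodic with period 6.
So s[1242] = s[0 + ((1242-0) mod 6)] = s[0] = 2.

2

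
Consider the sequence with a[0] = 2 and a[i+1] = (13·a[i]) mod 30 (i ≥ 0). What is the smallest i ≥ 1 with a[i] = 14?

3

a[0] = 2, a[1] = 26, a[2] = 8, a[3] = 14, a[4] = 2.
The sequence repeats with period 4.
The value 14 first appears (with i ≥ 1) at a[3].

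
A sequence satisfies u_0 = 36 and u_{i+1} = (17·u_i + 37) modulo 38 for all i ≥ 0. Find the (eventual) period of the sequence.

u_0 = 36, u_1 = 3, u_2 = 12, u_3 = 13, u_4 = 30, u_5 = 15, u_6 = 26, u_7 = 23, u_8 = 10, u_9 = 17, u_{10} = 22, u_{11} = 31, u_{12} = 32, u_{13} = 11, u_{14} = 34, u_{15} = 7, u_{16} = 4, u_{17} = 29, u_{18} = 36.
Since u_{18} = u_0 = 36, the sequence is periodic with period 18.

18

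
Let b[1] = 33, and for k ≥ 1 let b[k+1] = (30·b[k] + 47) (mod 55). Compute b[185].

17

Computing terms: b[1] = 33,  b[2] = 47,  b[3] = 27,  b[4] = 32,  b[5] = 17,  b[6] = 7,  b[7] = 37,  b[8] = 2,  b[9] = 52,  b[10] = 12,  b[11] = 22,  b[12] = 47.
Since b[12] = b[2] = 47, the sequence is eventually periodic: after a pre-period of length 1 it cycles with period 10.
For k ≥ 2, b[k] depends only on (k - 2) mod 10. (185 - 2) mod 10 = 3, so b[185] = b[5] = 17.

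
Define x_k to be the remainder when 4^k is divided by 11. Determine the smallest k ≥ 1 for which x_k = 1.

x_0 = 1,  x_1 = 4,  x_2 = 5,  x_3 = 9,  x_4 = 3,  x_5 = 1.
The sequence repeats with period 5.
The value 1 next appears (with k ≥ 1) at x_5.

5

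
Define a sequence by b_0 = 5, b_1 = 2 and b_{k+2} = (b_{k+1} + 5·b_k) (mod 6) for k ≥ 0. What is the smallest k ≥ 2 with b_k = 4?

Computing terms: b_0 = 5,  b_1 = 2,  b_2 = 3,  b_3 = 1,  b_4 = 4,  b_5 = 3,  b_6 = 5,  b_7 = 2.
The sequence repeats with period 6.
The value 4 first appears (with k ≥ 2) at b_4.

4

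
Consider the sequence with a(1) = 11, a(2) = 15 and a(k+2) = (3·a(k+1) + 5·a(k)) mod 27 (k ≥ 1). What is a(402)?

We have a(1) = 11, a(2) = 15, a(3) = 19, a(4) = 24, a(5) = 5, a(6) = 0, a(7) = 25, a(8) = 21, a(9) = 26, a(10) = 21, a(11) = 4, a(12) = 9, a(13) = 20, a(14) = 24, a(15) = 10, a(16) = 15, a(17) = 14, a(18) = 9, a(19) = 16, a(20) = 12, a(21) = 8, a(22) = 3, a(23) = 22, a(24) = 0, a(25) = 2, a(26) = 6, a(27) = 1, a(28) = 6, a(29) = 23, a(30) = 18, a(31) = 7, a(32) = 3, a(33) = 17, a(34) = 12, a(35) = 13, a(36) = 18, a(37) = 11, a(38) = 15.
The sequence repeats with period 36.
So a(402) = a(1 + ((402-1) mod 36)) = a(6) = 0.

0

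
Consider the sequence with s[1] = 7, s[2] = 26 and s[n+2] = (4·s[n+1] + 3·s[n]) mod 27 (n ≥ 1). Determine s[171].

17

s[1] = 7, s[2] = 26, s[3] = 17, s[4] = 11, s[5] = 14, s[6] = 8, s[7] = 20, s[8] = 23, s[9] = 17, s[10] = 2, s[11] = 5, s[12] = 26, s[13] = 11, s[14] = 14.
Since (s[13], s[14]) = (s[4], s[5]) = (11, 14) (two consecutive terms determine the rest), the sequence is eventually periodic: after a pre-period of length 3 it cycles with period 9.
For n ≥ 4, s[n] depends only on (n - 4) mod 9. (171 - 4) mod 9 = 5, so s[171] = s[9] = 17.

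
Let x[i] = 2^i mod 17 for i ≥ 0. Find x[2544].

Listing terms: x[0] = 1,  x[1] = 2,  x[2] = 4,  x[3] = 8,  x[4] = 16,  x[5] = 15,  x[6] = 13,  x[7] = 9,  x[8] = 1.
The sequence repeats with period 8.
So x[2544] = x[0 + ((2544-0) mod 8)] = x[0] = 1.

1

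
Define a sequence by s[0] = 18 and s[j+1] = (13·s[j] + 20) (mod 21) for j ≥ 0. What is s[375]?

s[0] = 18, s[1] = 2, s[2] = 4, s[3] = 9, s[4] = 11, s[5] = 16, s[6] = 18.
The sequence repeats with period 6.
(375 - 0) mod 6 = 3, so s[375] = s[3] = 9.

9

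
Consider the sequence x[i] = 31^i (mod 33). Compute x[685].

We have x[1] = 31; x[2] = 4; x[3] = 25; x[4] = 16; x[5] = 1; x[6] = 31.
Since x[6] = x[1] = 31, the sequence is periodic with period 5.
(685 - 1) mod 5 = 4, so x[685] = x[5] = 1.

1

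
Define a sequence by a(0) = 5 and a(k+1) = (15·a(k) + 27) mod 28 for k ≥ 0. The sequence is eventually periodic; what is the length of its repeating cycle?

a(0) = 5; a(1) = 18; a(2) = 17; a(3) = 2; a(4) = 1; a(5) = 14; a(6) = 13; a(7) = 26; a(8) = 25; a(9) = 10; a(10) = 9; a(11) = 22; a(12) = 21; a(13) = 6; a(14) = 5.
Since a(14) = a(0) = 5, the sequence is periodic with period 14.

14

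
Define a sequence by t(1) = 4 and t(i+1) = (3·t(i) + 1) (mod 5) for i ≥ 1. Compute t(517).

Computing terms: t(1) = 4, t(2) = 3, t(3) = 0, t(4) = 1, t(5) = 4.
The sequence repeats with period 4.
So t(517) = t(1 + ((517-1) mod 4)) = t(1) = 4.

4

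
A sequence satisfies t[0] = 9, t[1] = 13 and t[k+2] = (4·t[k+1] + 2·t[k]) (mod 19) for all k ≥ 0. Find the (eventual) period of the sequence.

Computing terms: t[0] = 9, t[1] = 13, t[2] = 13, t[3] = 2, t[4] = 15, t[5] = 7, t[6] = 1, t[7] = 18, t[8] = 17, t[9] = 9, t[10] = 13.
The sequence repeats with period 9.

9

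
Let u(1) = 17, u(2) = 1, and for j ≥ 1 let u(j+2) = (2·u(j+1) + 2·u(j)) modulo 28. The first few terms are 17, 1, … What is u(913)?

24

u(1) = 17,  u(2) = 1,  u(3) = 8,  u(4) = 18,  u(5) = 24,  u(6) = 0,  u(7) = 20,  u(8) = 12,  u(9) = 8,  u(10) = 12,  u(11) = 12,  u(12) = 20,  u(13) = 8,  u(14) = 0,  u(15) = 16,  u(16) = 4,  u(17) = 12,  u(18) = 4,  u(19) = 4,  u(20) = 16,  u(21) = 12,  u(22) = 0,  u(23) = 24,  u(24) = 20,  u(25) = 4,  u(26) = 20,  u(27) = 20,  u(28) = 24,  u(29) = 4,  u(30) = 0,  u(31) = 8,  u(32) = 16,  u(33) = 20,  u(34) = 16,  u(35) = 16,  u(36) = 8,  u(37) = 20,  u(38) = 0,  u(39) = 12,  u(40) = 24,  u(41) = 16,  u(42) = 24,  u(43) = 24,  u(44) = 12,  u(45) = 16,  u(46) = 0,  u(47) = 4,  u(48) = 8,  u(49) = 24,  u(50) = 8,  u(51) = 8,  u(52) = 4,  u(53) = 24,  u(54) = 0.
Since (u(53), u(54)) = (u(5), u(6)) = (24, 0) (two consecutive terms determine the rest), the sequence is eventually periodic: after a pre-period of length 4 it cycles with period 48.
For j ≥ 5, u(j) depends only on (j - 5) mod 48. (913 - 5) mod 48 = 44, so u(913) = u(49) = 24.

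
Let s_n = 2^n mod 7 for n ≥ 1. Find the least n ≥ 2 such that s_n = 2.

4

s_1 = 2; s_2 = 4; s_3 = 1; s_4 = 2.
Since s_4 = s_1 = 2, the sequence is periodic with period 3.
The value 2 next appears (with n ≥ 2) at s_4.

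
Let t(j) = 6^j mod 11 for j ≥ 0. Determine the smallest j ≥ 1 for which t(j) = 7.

Computing terms: t(0) = 1; t(1) = 6; t(2) = 3; t(3) = 7; t(4) = 9; t(5) = 10; t(6) = 5; t(7) = 8; t(8) = 4; t(9) = 2; t(10) = 1.
Since t(10) = t(0) = 1, the sequence is periodic with period 10.
The value 7 first appears (with j ≥ 1) at t(3).

3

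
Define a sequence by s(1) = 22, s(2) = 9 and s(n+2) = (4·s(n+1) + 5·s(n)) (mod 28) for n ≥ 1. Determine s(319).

Listing terms: s(1) = 22; s(2) = 9; s(3) = 6; s(4) = 13; s(5) = 26; s(6) = 1; s(7) = 22; s(8) = 9.
Since (s(7), s(8)) = (s(1), s(2)) = (22, 9) (two consecutive terms determine the rest), the sequence is periodic with period 6.
(319 - 1) mod 6 = 0, so s(319) = s(1) = 22.

22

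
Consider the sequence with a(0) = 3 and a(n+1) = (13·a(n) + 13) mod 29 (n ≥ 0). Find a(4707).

9

Listing terms: a(0) = 3,  a(1) = 23,  a(2) = 22,  a(3) = 9,  a(4) = 14,  a(5) = 21,  a(6) = 25,  a(7) = 19,  a(8) = 28,  a(9) = 0,  a(10) = 13,  a(11) = 8,  a(12) = 1,  a(13) = 26,  a(14) = 3.
The sequence repeats with period 14.
So a(4707) = a(0 + ((4707-0) mod 14)) = a(3) = 9.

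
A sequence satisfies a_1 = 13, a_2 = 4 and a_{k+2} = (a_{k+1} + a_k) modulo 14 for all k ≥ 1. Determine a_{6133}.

3

Listing terms: a_1 = 13,  a_2 = 4,  a_3 = 3,  a_4 = 7,  a_5 = 10,  a_6 = 3,  a_7 = 13,  a_8 = 2,  a_9 = 1,  a_{10} = 3,  a_{11} = 4,  a_{12} = 7,  a_{13} = 11,  a_{14} = 4,  a_{15} = 1,  a_{16} = 5,  a_{17} = 6,  a_{18} = 11,  a_{19} = 3,  a_{20} = 0,  a_{21} = 3,  a_{22} = 3,  a_{23} = 6,  a_{24} = 9,  a_{25} = 1,  a_{26} = 10,  a_{27} = 11,  a_{28} = 7,  a_{29} = 4,  a_{30} = 11,  a_{31} = 1,  a_{32} = 12,  a_{33} = 13,  a_{34} = 11,  a_{35} = 10,  a_{36} = 7,  a_{37} = 3,  a_{38} = 10,  a_{39} = 13,  a_{40} = 9,  a_{41} = 8,  a_{42} = 3,  a_{43} = 11,  a_{44} = 0,  a_{45} = 11,  a_{46} = 11,  a_{47} = 8,  a_{48} = 5,  a_{49} = 13,  a_{50} = 4.
The sequence repeats with period 48.
(6133 - 1) mod 48 = 36, so a_{6133} = a_{37} = 3.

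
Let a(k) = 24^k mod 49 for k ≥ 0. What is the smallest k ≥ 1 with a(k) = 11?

34

a(0) = 1,  a(1) = 24,  a(2) = 37,  a(3) = 6,  a(4) = 46,  a(5) = 26,  a(6) = 36,  a(7) = 31,  a(8) = 9,  a(9) = 20,  a(10) = 39,  a(11) = 5,  a(12) = 22,  a(13) = 38,  a(14) = 30,  a(15) = 34,  a(16) = 32,  a(17) = 33,  a(18) = 8,  a(19) = 45,  a(20) = 2,  a(21) = 48,  a(22) = 25,  a(23) = 12,  a(24) = 43,  a(25) = 3,  a(26) = 23,  a(27) = 13,  a(28) = 18,  a(29) = 40,  a(30) = 29,  a(31) = 10,  a(32) = 44,  a(33) = 27,  a(34) = 11,  a(35) = 19,  a(36) = 15,  a(37) = 17,  a(38) = 16,  a(39) = 41,  a(40) = 4,  a(41) = 47,  a(42) = 1.
The sequence repeats with period 42.
The value 11 first appears (with k ≥ 1) at a(34).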